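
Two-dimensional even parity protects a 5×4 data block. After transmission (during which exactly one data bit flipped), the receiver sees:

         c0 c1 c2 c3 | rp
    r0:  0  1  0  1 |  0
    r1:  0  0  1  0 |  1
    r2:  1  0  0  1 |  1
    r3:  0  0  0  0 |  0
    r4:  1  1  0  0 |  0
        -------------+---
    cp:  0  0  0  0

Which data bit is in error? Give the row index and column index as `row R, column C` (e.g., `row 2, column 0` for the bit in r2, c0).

Recompute each row's even parity and compare to rp:
  r0: data parity 0, sent rp 0 → ok
  r1: data parity 1, sent rp 1 → ok
  r2: data parity 0, sent rp 1 → mismatch
  r3: data parity 0, sent rp 0 → ok
  r4: data parity 0, sent rp 0 → ok
Recompute each column's even parity and compare to cp:
  c0: data parity 0, sent cp 0 → ok
  c1: data parity 0, sent cp 0 → ok
  c2: data parity 1, sent cp 0 → mismatch
  c3: data parity 0, sent cp 0 → ok
Exactly one row (r2) and one column (c2) fail → the flipped bit is at their intersection.

row 2, column 2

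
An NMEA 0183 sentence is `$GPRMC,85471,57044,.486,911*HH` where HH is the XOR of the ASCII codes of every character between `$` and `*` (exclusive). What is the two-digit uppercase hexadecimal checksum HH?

XOR the ASCII codes of the payload characters:
  'G' = 0x47 → acc = 0x47
  'P' = 0x50 → acc = 0x17
  'R' = 0x52 → acc = 0x45
  'M' = 0x4D → acc = 0x08
  'C' = 0x43 → acc = 0x4B
  ',' = 0x2C → acc = 0x67
  '8' = 0x38 → acc = 0x5F
  '5' = 0x35 → acc = 0x6A
  '4' = 0x34 → acc = 0x5E
  '7' = 0x37 → acc = 0x69
  '1' = 0x31 → acc = 0x58
  ',' = 0x2C → acc = 0x74
  '5' = 0x35 → acc = 0x41
  '7' = 0x37 → acc = 0x76
  '0' = 0x30 → acc = 0x46
  '4' = 0x34 → acc = 0x72
  '4' = 0x34 → acc = 0x46
  ',' = 0x2C → acc = 0x6A
  '.' = 0x2E → acc = 0x44
  '4' = 0x34 → acc = 0x70
  '8' = 0x38 → acc = 0x48
  '6' = 0x36 → acc = 0x7E
  ',' = 0x2C → acc = 0x52
  '9' = 0x39 → acc = 0x6B
  '1' = 0x31 → acc = 0x5A
  '1' = 0x31 → acc = 0x6B
Checksum = 0x6B.

6B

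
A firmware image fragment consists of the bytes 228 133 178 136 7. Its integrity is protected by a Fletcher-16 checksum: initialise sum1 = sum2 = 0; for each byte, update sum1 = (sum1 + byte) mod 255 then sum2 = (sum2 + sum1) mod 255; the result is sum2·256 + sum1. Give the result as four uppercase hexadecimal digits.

BEAC

Running sums (mod 255):
  after byte 0 (228): sum1=228, sum2=228
  after byte 1 (133): sum1=106, sum2=79
  after byte 2 (178): sum1=29, sum2=108
  after byte 3 (136): sum1=165, sum2=18
  after byte 4 (7): sum1=172, sum2=190
Checksum = sum2·256 + sum1 = 190·256 + 172 = 48812 = 0xBEAC.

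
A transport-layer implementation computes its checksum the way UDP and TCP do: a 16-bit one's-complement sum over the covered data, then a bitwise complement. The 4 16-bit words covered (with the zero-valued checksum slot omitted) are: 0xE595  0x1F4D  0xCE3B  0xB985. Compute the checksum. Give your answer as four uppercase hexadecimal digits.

735B

One's-complement addition (fold any carry out of bit 15 back into bit 0):
  0xE595 + 0x1F4D = 0x104E2 → wrap carry → 0x04E3
  0x04E3 + 0xCE3B = 0x0D31E
  0xD31E + 0xB985 = 0x18CA3 → wrap carry → 0x8CA4
One's-complement sum = 0x8CA4.
Checksum = ~0x8CA4 & 0xFFFF = 0x735B.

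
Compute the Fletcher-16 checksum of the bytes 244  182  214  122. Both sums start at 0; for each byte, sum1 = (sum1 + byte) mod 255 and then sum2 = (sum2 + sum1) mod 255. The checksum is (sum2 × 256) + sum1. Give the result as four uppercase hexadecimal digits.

20FC

Running sums (mod 255):
  after byte 0 (244): sum1=244, sum2=244
  after byte 1 (182): sum1=171, sum2=160
  after byte 2 (214): sum1=130, sum2=35
  after byte 3 (122): sum1=252, sum2=32
Checksum = sum2·256 + sum1 = 32·256 + 252 = 8444 = 0x20FC.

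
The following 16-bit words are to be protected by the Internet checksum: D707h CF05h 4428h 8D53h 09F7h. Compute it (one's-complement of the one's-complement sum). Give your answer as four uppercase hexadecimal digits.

One's-complement addition (fold any carry out of bit 15 back into bit 0):
  0xD707 + 0xCF05 = 0x1A60C → wrap carry → 0xA60D
  0xA60D + 0x4428 = 0x0EA35
  0xEA35 + 0x8D53 = 0x17788 → wrap carry → 0x7789
  0x7789 + 0x09F7 = 0x08180
One's-complement sum = 0x8180.
Checksum = ~0x8180 & 0xFFFF = 0x7E7F.

7E7F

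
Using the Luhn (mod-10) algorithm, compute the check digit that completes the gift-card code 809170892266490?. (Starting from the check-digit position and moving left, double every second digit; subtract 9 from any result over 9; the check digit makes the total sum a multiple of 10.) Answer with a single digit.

Partial digits right→left: 0 9 4 6 6 2 2 9 8 0 7 1 9 0 8
Double every second digit counting from the check-digit position (so the 1st, 3rd, 5th, ... of the partial from the right).
  doubled (with −9 where >9): 0 8 3 4 7 5 9 7 → sum 43
  kept as-is: 9 6 2 9 0 1 0 → sum 27
Total = 43 + 27 = 70.
Check digit = (10 − (70 mod 10)) mod 10 = 0.

0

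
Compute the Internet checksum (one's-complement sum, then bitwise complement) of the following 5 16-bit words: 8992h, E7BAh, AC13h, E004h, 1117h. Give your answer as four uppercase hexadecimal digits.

One's-complement addition (fold any carry out of bit 15 back into bit 0):
  0x8992 + 0xE7BA = 0x1714C → wrap carry → 0x714D
  0x714D + 0xAC13 = 0x11D60 → wrap carry → 0x1D61
  0x1D61 + 0xE004 = 0x0FD65
  0xFD65 + 0x1117 = 0x10E7C → wrap carry → 0x0E7D
One's-complement sum = 0x0E7D.
Checksum = ~0x0E7D & 0xFFFF = 0xF182.

F182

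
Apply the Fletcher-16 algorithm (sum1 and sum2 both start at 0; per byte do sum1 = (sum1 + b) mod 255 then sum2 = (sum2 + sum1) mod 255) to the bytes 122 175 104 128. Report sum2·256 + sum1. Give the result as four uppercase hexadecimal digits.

4A13

Running sums (mod 255):
  after byte 0 (122): sum1=122, sum2=122
  after byte 1 (175): sum1=42, sum2=164
  after byte 2 (104): sum1=146, sum2=55
  after byte 3 (128): sum1=19, sum2=74
Checksum = sum2·256 + sum1 = 74·256 + 19 = 18963 = 0x4A13.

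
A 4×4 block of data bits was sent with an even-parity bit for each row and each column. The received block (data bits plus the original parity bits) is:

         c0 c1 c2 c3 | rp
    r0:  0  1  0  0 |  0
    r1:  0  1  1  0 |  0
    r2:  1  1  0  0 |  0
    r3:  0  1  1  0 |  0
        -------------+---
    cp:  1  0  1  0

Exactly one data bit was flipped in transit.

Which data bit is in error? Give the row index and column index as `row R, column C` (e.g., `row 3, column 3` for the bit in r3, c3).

Recompute each row's even parity and compare to rp:
  r0: data parity 1, sent rp 0 → mismatch
  r1: data parity 0, sent rp 0 → ok
  r2: data parity 0, sent rp 0 → ok
  r3: data parity 0, sent rp 0 → ok
Recompute each column's even parity and compare to cp:
  c0: data parity 1, sent cp 1 → ok
  c1: data parity 0, sent cp 0 → ok
  c2: data parity 0, sent cp 1 → mismatch
  c3: data parity 0, sent cp 0 → ok
Exactly one row (r0) and one column (c2) fail → the flipped bit is at their intersection.

row 0, column 2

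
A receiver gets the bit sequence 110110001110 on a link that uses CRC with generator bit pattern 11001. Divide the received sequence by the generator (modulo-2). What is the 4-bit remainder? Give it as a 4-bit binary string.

Modulo-2 division of 110110001110 by 11001:
  pos 0: 11011 XOR 11001 = 00010
  pos 3: 10000 XOR 11001 = 01001
  pos 4: 10011 XOR 11001 = 01010
  pos 5: 10101 XOR 11001 = 01100
  pos 6: 11001 XOR 11001 = 00000
Remainder = 0000 (zero — the frame passes the CRC check).

0000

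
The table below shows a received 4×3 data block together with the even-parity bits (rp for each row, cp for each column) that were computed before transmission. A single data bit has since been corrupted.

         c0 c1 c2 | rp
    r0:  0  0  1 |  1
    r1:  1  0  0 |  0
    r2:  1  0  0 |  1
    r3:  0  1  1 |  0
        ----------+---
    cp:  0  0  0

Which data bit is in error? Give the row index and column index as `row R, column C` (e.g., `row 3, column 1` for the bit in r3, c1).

row 1, column 1

Recompute each row's even parity and compare to rp:
  r0: data parity 1, sent rp 1 → ok
  r1: data parity 1, sent rp 0 → mismatch
  r2: data parity 1, sent rp 1 → ok
  r3: data parity 0, sent rp 0 → ok
Recompute each column's even parity and compare to cp:
  c0: data parity 0, sent cp 0 → ok
  c1: data parity 1, sent cp 0 → mismatch
  c2: data parity 0, sent cp 0 → ok
Exactly one row (r1) and one column (c1) fail → the flipped bit is at their intersection.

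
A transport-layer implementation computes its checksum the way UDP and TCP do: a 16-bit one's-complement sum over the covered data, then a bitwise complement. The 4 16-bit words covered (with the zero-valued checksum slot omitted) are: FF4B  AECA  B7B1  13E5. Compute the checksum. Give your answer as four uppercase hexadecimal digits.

8652

One's-complement addition (fold any carry out of bit 15 back into bit 0):
  0xFF4B + 0xAECA = 0x1AE15 → wrap carry → 0xAE16
  0xAE16 + 0xB7B1 = 0x165C7 → wrap carry → 0x65C8
  0x65C8 + 0x13E5 = 0x079AD
One's-complement sum = 0x79AD.
Checksum = ~0x79AD & 0xFFFF = 0x8652.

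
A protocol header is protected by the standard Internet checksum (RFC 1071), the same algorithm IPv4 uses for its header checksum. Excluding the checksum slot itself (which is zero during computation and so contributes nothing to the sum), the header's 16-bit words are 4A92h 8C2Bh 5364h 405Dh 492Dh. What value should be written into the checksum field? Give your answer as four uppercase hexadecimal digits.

4C53

One's-complement addition (fold any carry out of bit 15 back into bit 0):
  0x4A92 + 0x8C2B = 0x0D6BD
  0xD6BD + 0x5364 = 0x12A21 → wrap carry → 0x2A22
  0x2A22 + 0x405D = 0x06A7F
  0x6A7F + 0x492D = 0x0B3AC
One's-complement sum = 0xB3AC.
Checksum = ~0xB3AC & 0xFFFF = 0x4C53.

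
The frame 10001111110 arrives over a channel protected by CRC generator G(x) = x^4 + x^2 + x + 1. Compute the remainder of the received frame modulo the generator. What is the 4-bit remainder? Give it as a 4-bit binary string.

0100

Modulo-2 division of 10001111110 by 10111:
  pos 0: 10001 XOR 10111 = 00110
  pos 2: 11011 XOR 10111 = 01100
  pos 3: 11001 XOR 10111 = 01110
  pos 4: 11101 XOR 10111 = 01010
  pos 5: 10101 XOR 10111 = 00010
Remainder = 0100 (nonzero — an error is detected).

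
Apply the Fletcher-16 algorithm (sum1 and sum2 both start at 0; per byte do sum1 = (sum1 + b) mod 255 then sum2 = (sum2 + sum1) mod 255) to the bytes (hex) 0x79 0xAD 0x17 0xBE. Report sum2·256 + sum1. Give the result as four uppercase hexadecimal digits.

DBFC

Running sums (mod 255):
  after byte 0 (0x79): sum1=121, sum2=121
  after byte 1 (0xAD): sum1=39, sum2=160
  after byte 2 (0x17): sum1=62, sum2=222
  after byte 3 (0xBE): sum1=252, sum2=219
Checksum = sum2·256 + sum1 = 219·256 + 252 = 56316 = 0xDBFC.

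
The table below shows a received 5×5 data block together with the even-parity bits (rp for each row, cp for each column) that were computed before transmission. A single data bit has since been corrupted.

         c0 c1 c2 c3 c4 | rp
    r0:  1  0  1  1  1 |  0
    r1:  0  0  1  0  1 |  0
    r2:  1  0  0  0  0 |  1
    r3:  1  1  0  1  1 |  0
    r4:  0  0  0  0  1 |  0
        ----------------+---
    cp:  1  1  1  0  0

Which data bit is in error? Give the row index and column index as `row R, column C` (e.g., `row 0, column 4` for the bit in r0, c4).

Recompute each row's even parity and compare to rp:
  r0: data parity 0, sent rp 0 → ok
  r1: data parity 0, sent rp 0 → ok
  r2: data parity 1, sent rp 1 → ok
  r3: data parity 0, sent rp 0 → ok
  r4: data parity 1, sent rp 0 → mismatch
Recompute each column's even parity and compare to cp:
  c0: data parity 1, sent cp 1 → ok
  c1: data parity 1, sent cp 1 → ok
  c2: data parity 0, sent cp 1 → mismatch
  c3: data parity 0, sent cp 0 → ok
  c4: data parity 0, sent cp 0 → ok
Exactly one row (r4) and one column (c2) fail → the flipped bit is at their intersection.

row 4, column 2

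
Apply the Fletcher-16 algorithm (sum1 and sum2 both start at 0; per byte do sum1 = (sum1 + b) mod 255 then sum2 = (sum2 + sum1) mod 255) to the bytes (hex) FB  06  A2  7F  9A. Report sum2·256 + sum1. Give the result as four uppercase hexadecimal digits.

85BE

Running sums (mod 255):
  after byte 0 (FB): sum1=251, sum2=251
  after byte 1 (06): sum1=2, sum2=253
  after byte 2 (A2): sum1=164, sum2=162
  after byte 3 (7F): sum1=36, sum2=198
  after byte 4 (9A): sum1=190, sum2=133
Checksum = sum2·256 + sum1 = 133·256 + 190 = 34238 = 0x85BE.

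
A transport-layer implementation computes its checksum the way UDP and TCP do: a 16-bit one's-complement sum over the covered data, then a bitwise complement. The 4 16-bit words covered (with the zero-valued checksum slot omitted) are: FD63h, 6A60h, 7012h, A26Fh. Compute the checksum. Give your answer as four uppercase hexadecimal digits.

One's-complement addition (fold any carry out of bit 15 back into bit 0):
  0xFD63 + 0x6A60 = 0x167C3 → wrap carry → 0x67C4
  0x67C4 + 0x7012 = 0x0D7D6
  0xD7D6 + 0xA26F = 0x17A45 → wrap carry → 0x7A46
One's-complement sum = 0x7A46.
Checksum = ~0x7A46 & 0xFFFF = 0x85B9.

85B9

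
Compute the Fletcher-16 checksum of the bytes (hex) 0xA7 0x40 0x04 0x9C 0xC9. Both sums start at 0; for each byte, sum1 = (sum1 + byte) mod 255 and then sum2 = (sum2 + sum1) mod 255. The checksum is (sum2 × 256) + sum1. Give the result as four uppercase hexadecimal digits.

Running sums (mod 255):
  after byte 0 (0xA7): sum1=167, sum2=167
  after byte 1 (0x40): sum1=231, sum2=143
  after byte 2 (0x04): sum1=235, sum2=123
  after byte 3 (0x9C): sum1=136, sum2=4
  after byte 4 (0xC9): sum1=82, sum2=86
Checksum = sum2·256 + sum1 = 86·256 + 82 = 22098 = 0x5652.

5652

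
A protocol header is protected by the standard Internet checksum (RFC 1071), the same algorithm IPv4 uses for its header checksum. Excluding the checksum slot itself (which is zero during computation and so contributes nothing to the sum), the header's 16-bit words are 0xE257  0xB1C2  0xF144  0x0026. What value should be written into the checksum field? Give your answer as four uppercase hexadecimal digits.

One's-complement addition (fold any carry out of bit 15 back into bit 0):
  0xE257 + 0xB1C2 = 0x19419 → wrap carry → 0x941A
  0x941A + 0xF144 = 0x1855E → wrap carry → 0x855F
  0x855F + 0x0026 = 0x08585
One's-complement sum = 0x8585.
Checksum = ~0x8585 & 0xFFFF = 0x7A7A.

7A7A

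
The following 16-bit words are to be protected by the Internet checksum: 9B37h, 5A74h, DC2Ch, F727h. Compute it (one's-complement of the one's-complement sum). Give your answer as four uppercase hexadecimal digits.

One's-complement addition (fold any carry out of bit 15 back into bit 0):
  0x9B37 + 0x5A74 = 0x0F5AB
  0xF5AB + 0xDC2C = 0x1D1D7 → wrap carry → 0xD1D8
  0xD1D8 + 0xF727 = 0x1C8FF → wrap carry → 0xC900
One's-complement sum = 0xC900.
Checksum = ~0xC900 & 0xFFFF = 0x36FF.

36FF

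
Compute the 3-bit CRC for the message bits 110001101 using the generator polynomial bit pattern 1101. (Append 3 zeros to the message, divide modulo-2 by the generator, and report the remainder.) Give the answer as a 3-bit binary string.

010

Append 3 zeros: 110001101000. Divide by 1101 (XOR where the leading bit is 1):
  pos 0: 1100 XOR 1101 = 0001
  pos 3: 1011 XOR 1101 = 0110
  pos 4: 1100 XOR 1101 = 0001
  pos 7: 1100 XOR 1101 = 0001
Remainder (last 3 bits) = 010. This is the CRC / FCS.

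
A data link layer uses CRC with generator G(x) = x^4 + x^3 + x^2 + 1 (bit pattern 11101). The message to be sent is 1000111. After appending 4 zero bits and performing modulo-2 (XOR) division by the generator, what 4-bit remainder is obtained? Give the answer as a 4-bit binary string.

Append 4 zeros: 10001110000. Divide by 11101 (XOR where the leading bit is 1):
  pos 0: 10001 XOR 11101 = 01100
  pos 1: 11001 XOR 11101 = 00100
  pos 3: 10010 XOR 11101 = 01111
  pos 4: 11110 XOR 11101 = 00011
Remainder (last 4 bits) = 1100. This is the CRC / FCS.

1100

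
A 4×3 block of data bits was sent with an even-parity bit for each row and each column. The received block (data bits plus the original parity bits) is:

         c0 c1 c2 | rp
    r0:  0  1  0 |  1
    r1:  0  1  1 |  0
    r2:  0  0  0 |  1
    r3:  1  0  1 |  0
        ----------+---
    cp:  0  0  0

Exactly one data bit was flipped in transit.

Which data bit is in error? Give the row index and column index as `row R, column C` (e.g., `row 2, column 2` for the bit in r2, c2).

row 2, column 0

Recompute each row's even parity and compare to rp:
  r0: data parity 1, sent rp 1 → ok
  r1: data parity 0, sent rp 0 → ok
  r2: data parity 0, sent rp 1 → mismatch
  r3: data parity 0, sent rp 0 → ok
Recompute each column's even parity and compare to cp:
  c0: data parity 1, sent cp 0 → mismatch
  c1: data parity 0, sent cp 0 → ok
  c2: data parity 0, sent cp 0 → ok
Exactly one row (r2) and one column (c0) fail → the flipped bit is at their intersection.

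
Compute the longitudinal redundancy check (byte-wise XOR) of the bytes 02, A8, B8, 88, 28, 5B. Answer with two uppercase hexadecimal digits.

XOR the bytes together:
  start with 0x02
  0x02 ⊕ 0xA8 = 0xAA
  0xAA ⊕ 0xB8 = 0x12
  0x12 ⊕ 0x88 = 0x9A
  0x9A ⊕ 0x28 = 0xB2
  0xB2 ⊕ 0x5B = 0xE9

E9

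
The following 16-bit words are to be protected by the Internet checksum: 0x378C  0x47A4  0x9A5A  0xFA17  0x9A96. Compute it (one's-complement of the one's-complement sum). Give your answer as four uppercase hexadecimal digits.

One's-complement addition (fold any carry out of bit 15 back into bit 0):
  0x378C + 0x47A4 = 0x07F30
  0x7F30 + 0x9A5A = 0x1198A → wrap carry → 0x198B
  0x198B + 0xFA17 = 0x113A2 → wrap carry → 0x13A3
  0x13A3 + 0x9A96 = 0x0AE39
One's-complement sum = 0xAE39.
Checksum = ~0xAE39 & 0xFFFF = 0x51C6.

51C6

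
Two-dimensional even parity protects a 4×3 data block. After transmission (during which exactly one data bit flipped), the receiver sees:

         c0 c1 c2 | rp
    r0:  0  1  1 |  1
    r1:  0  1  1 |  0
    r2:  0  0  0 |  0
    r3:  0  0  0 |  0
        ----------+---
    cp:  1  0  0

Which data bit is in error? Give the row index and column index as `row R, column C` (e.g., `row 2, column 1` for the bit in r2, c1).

row 0, column 0

Recompute each row's even parity and compare to rp:
  r0: data parity 0, sent rp 1 → mismatch
  r1: data parity 0, sent rp 0 → ok
  r2: data parity 0, sent rp 0 → ok
  r3: data parity 0, sent rp 0 → ok
Recompute each column's even parity and compare to cp:
  c0: data parity 0, sent cp 1 → mismatch
  c1: data parity 0, sent cp 0 → ok
  c2: data parity 0, sent cp 0 → ok
Exactly one row (r0) and one column (c0) fail → the flipped bit is at their intersection.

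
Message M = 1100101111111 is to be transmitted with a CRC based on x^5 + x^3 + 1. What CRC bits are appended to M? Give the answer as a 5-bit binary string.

01100

Append 5 zeros: 110010111111100000. Divide by 101001 (XOR where the leading bit is 1):
  pos 0: 110010 XOR 101001 = 011011
  pos 1: 110111 XOR 101001 = 011110
  pos 2: 111101 XOR 101001 = 010100
  pos 3: 101001 XOR 101001 = 000000
  pos 9: 111100 XOR 101001 = 010101
  pos 10: 101010 XOR 101001 = 000011
Remainder (last 5 bits) = 01100. This is the CRC / FCS.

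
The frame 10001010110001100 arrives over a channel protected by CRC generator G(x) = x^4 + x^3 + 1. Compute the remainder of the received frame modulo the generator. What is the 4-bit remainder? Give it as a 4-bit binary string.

Modulo-2 division of 10001010110001100 by 11001:
  pos 0: 10001 XOR 11001 = 01000
  pos 1: 10000 XOR 11001 = 01001
  pos 2: 10011 XOR 11001 = 01010
  pos 3: 10100 XOR 11001 = 01101
  pos 4: 11011 XOR 11001 = 00010
  pos 7: 10100 XOR 11001 = 01101
  pos 8: 11010 XOR 11001 = 00011
  pos 11: 11110 XOR 11001 = 00111
Remainder = 1110 (nonzero — an error is detected).

1110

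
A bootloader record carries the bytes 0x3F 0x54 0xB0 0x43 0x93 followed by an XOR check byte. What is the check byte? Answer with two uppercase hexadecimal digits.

XOR the bytes together:
  start with 0x3F
  0x3F ⊕ 0x54 = 0x6B
  0x6B ⊕ 0xB0 = 0xDB
  0xDB ⊕ 0x43 = 0x98
  0x98 ⊕ 0x93 = 0x0B

0B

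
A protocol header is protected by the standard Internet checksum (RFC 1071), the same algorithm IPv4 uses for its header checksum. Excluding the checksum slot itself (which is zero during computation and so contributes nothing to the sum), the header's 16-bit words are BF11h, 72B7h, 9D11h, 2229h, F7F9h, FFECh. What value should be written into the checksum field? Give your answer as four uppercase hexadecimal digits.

1715

One's-complement addition (fold any carry out of bit 15 back into bit 0):
  0xBF11 + 0x72B7 = 0x131C8 → wrap carry → 0x31C9
  0x31C9 + 0x9D11 = 0x0CEDA
  0xCEDA + 0x2229 = 0x0F103
  0xF103 + 0xF7F9 = 0x1E8FC → wrap carry → 0xE8FD
  0xE8FD + 0xFFEC = 0x1E8E9 → wrap carry → 0xE8EA
One's-complement sum = 0xE8EA.
Checksum = ~0xE8EA & 0xFFFF = 0x1715.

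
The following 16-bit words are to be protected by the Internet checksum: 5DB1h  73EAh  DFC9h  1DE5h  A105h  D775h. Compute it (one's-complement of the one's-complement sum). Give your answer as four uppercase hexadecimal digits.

One's-complement addition (fold any carry out of bit 15 back into bit 0):
  0x5DB1 + 0x73EA = 0x0D19B
  0xD19B + 0xDFC9 = 0x1B164 → wrap carry → 0xB165
  0xB165 + 0x1DE5 = 0x0CF4A
  0xCF4A + 0xA105 = 0x1704F → wrap carry → 0x7050
  0x7050 + 0xD775 = 0x147C5 → wrap carry → 0x47C6
One's-complement sum = 0x47C6.
Checksum = ~0x47C6 & 0xFFFF = 0xB839.

B839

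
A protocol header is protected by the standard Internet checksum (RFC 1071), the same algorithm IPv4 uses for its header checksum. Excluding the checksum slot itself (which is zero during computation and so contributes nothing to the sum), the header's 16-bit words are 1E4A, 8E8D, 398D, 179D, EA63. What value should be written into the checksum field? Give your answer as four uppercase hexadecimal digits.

One's-complement addition (fold any carry out of bit 15 back into bit 0):
  0x1E4A + 0x8E8D = 0x0ACD7
  0xACD7 + 0x398D = 0x0E664
  0xE664 + 0x179D = 0x0FE01
  0xFE01 + 0xEA63 = 0x1E864 → wrap carry → 0xE865
One's-complement sum = 0xE865.
Checksum = ~0xE865 & 0xFFFF = 0x179A.

179A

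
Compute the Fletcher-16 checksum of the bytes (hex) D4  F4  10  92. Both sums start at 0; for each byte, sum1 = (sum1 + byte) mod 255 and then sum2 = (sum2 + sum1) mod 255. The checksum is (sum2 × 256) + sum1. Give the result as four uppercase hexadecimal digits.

E46C

Running sums (mod 255):
  after byte 0 (D4): sum1=212, sum2=212
  after byte 1 (F4): sum1=201, sum2=158
  after byte 2 (10): sum1=217, sum2=120
  after byte 3 (92): sum1=108, sum2=228
Checksum = sum2·256 + sum1 = 228·256 + 108 = 58476 = 0xE46C.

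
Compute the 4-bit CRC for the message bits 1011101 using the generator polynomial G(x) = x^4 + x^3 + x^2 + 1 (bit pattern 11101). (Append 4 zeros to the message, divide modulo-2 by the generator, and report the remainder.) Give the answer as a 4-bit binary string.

1000

Append 4 zeros: 10111010000. Divide by 11101 (XOR where the leading bit is 1):
  pos 0: 10111 XOR 11101 = 01010
  pos 1: 10100 XOR 11101 = 01001
  pos 2: 10011 XOR 11101 = 01110
  pos 3: 11100 XOR 11101 = 00001
Remainder (last 4 bits) = 1000. This is the CRC / FCS.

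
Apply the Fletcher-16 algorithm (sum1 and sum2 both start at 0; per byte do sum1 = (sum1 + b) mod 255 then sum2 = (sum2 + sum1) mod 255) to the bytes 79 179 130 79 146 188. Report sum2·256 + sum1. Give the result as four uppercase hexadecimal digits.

3824

Running sums (mod 255):
  after byte 0 (79): sum1=79, sum2=79
  after byte 1 (179): sum1=3, sum2=82
  after byte 2 (130): sum1=133, sum2=215
  after byte 3 (79): sum1=212, sum2=172
  after byte 4 (146): sum1=103, sum2=20
  after byte 5 (188): sum1=36, sum2=56
Checksum = sum2·256 + sum1 = 56·256 + 36 = 14372 = 0x3824.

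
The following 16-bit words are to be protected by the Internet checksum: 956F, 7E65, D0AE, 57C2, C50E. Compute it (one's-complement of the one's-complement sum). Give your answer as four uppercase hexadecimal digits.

One's-complement addition (fold any carry out of bit 15 back into bit 0):
  0x956F + 0x7E65 = 0x113D4 → wrap carry → 0x13D5
  0x13D5 + 0xD0AE = 0x0E483
  0xE483 + 0x57C2 = 0x13C45 → wrap carry → 0x3C46
  0x3C46 + 0xC50E = 0x10154 → wrap carry → 0x0155
One's-complement sum = 0x0155.
Checksum = ~0x0155 & 0xFFFF = 0xFEAA.

FEAA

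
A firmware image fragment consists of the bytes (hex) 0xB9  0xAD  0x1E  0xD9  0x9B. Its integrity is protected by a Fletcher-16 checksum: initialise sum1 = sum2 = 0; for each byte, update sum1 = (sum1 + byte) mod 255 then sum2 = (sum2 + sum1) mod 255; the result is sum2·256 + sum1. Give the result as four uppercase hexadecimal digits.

01FA

Running sums (mod 255):
  after byte 0 (0xB9): sum1=185, sum2=185
  after byte 1 (0xAD): sum1=103, sum2=33
  after byte 2 (0x1E): sum1=133, sum2=166
  after byte 3 (0xD9): sum1=95, sum2=6
  after byte 4 (0x9B): sum1=250, sum2=1
Checksum = sum2·256 + sum1 = 1·256 + 250 = 506 = 0x01FA.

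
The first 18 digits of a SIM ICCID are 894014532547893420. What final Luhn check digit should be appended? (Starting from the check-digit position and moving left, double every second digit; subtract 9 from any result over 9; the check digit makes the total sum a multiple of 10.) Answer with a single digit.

Partial digits right→left: 0 2 4 3 9 8 7 4 5 2 3 5 4 1 0 4 9 8
Double every second digit counting from the check-digit position (so the 1st, 3rd, 5th, ... of the partial from the right).
  doubled (with −9 where >9): 0 8 9 5 1 6 8 0 9 → sum 46
  kept as-is: 2 3 8 4 2 5 1 4 8 → sum 37
Total = 46 + 37 = 83.
Check digit = (10 − (83 mod 10)) mod 10 = 7.

7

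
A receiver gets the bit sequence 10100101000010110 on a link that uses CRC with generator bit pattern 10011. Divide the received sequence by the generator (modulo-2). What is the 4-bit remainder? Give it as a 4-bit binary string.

Modulo-2 division of 10100101000010110 by 10011:
  pos 0: 10100 XOR 10011 = 00111
  pos 2: 11110 XOR 10011 = 01101
  pos 3: 11011 XOR 10011 = 01000
  pos 4: 10000 XOR 10011 = 00011
  pos 7: 11000 XOR 10011 = 01011
  pos 8: 10111 XOR 10011 = 00100
  pos 10: 10001 XOR 10011 = 00010
Remainder = 1010 (nonzero — an error is detected).

1010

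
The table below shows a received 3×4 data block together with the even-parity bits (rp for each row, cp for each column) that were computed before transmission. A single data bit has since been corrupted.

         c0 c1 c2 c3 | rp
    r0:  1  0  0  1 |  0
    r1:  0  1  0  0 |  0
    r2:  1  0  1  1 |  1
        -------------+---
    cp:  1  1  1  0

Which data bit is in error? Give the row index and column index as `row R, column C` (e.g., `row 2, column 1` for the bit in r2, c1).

Recompute each row's even parity and compare to rp:
  r0: data parity 0, sent rp 0 → ok
  r1: data parity 1, sent rp 0 → mismatch
  r2: data parity 1, sent rp 1 → ok
Recompute each column's even parity and compare to cp:
  c0: data parity 0, sent cp 1 → mismatch
  c1: data parity 1, sent cp 1 → ok
  c2: data parity 1, sent cp 1 → ok
  c3: data parity 0, sent cp 0 → ok
Exactly one row (r1) and one column (c0) fail → the flipped bit is at their intersection.

row 1, column 0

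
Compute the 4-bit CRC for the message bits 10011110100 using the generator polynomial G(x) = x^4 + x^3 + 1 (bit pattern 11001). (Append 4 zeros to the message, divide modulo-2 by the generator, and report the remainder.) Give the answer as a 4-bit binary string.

Append 4 zeros: 100111101000000. Divide by 11001 (XOR where the leading bit is 1):
  pos 0: 10011 XOR 11001 = 01010
  pos 1: 10101 XOR 11001 = 01100
  pos 2: 11001 XOR 11001 = 00000
  pos 8: 10000 XOR 11001 = 01001
  pos 9: 10010 XOR 11001 = 01011
  pos 10: 10110 XOR 11001 = 01111
Remainder (last 4 bits) = 1111. This is the CRC / FCS.

1111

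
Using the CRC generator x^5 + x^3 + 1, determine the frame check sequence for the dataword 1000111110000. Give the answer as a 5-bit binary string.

Append 5 zeros: 100011111000000000. Divide by 101001 (XOR where the leading bit is 1):
  pos 0: 100011 XOR 101001 = 001010
  pos 2: 101011 XOR 101001 = 000010
  pos 6: 101000 XOR 101001 = 000001
  pos 11: 100000 XOR 101001 = 001001
Remainder (last 5 bits) = 10010. This is the CRC / FCS.

10010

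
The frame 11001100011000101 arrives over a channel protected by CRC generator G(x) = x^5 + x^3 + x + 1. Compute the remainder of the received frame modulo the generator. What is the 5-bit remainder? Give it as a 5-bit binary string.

Modulo-2 division of 11001100011000101 by 101011:
  pos 0: 110011 XOR 101011 = 011000
  pos 1: 110000 XOR 101011 = 011011
  pos 2: 110110 XOR 101011 = 011101
  pos 3: 111010 XOR 101011 = 010001
  pos 4: 100011 XOR 101011 = 001000
  pos 6: 100010 XOR 101011 = 001001
  pos 8: 100100 XOR 101011 = 001111
  pos 10: 111110 XOR 101011 = 010101
  pos 11: 101011 XOR 101011 = 000000
Remainder = 00000 (zero — the frame passes the CRC check).

00000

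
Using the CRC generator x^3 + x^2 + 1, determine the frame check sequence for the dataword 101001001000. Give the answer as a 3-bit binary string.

Append 3 zeros: 101001001000000. Divide by 1101 (XOR where the leading bit is 1):
  pos 0: 1010 XOR 1101 = 0111
  pos 1: 1110 XOR 1101 = 0011
  pos 3: 1110 XOR 1101 = 0011
  pos 5: 1101 XOR 1101 = 0000
Remainder (last 3 bits) = 000. This is the CRC / FCS.

000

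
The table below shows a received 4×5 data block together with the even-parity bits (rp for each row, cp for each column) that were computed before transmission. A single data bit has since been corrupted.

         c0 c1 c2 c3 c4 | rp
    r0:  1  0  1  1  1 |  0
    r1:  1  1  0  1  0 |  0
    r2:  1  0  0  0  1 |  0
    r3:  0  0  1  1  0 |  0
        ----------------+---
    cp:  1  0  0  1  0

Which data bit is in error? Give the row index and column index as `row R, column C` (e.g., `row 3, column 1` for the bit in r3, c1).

row 1, column 1

Recompute each row's even parity and compare to rp:
  r0: data parity 0, sent rp 0 → ok
  r1: data parity 1, sent rp 0 → mismatch
  r2: data parity 0, sent rp 0 → ok
  r3: data parity 0, sent rp 0 → ok
Recompute each column's even parity and compare to cp:
  c0: data parity 1, sent cp 1 → ok
  c1: data parity 1, sent cp 0 → mismatch
  c2: data parity 0, sent cp 0 → ok
  c3: data parity 1, sent cp 1 → ok
  c4: data parity 0, sent cp 0 → ok
Exactly one row (r1) and one column (c1) fail → the flipped bit is at their intersection.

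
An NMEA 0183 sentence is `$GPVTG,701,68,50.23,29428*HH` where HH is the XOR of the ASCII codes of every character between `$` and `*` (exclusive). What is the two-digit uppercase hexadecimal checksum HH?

75

XOR the ASCII codes of the payload characters:
  'G' = 0x47 → acc = 0x47
  'P' = 0x50 → acc = 0x17
  'V' = 0x56 → acc = 0x41
  'T' = 0x54 → acc = 0x15
  'G' = 0x47 → acc = 0x52
  ',' = 0x2C → acc = 0x7E
  '7' = 0x37 → acc = 0x49
  '0' = 0x30 → acc = 0x79
  '1' = 0x31 → acc = 0x48
  ',' = 0x2C → acc = 0x64
  '6' = 0x36 → acc = 0x52
  '8' = 0x38 → acc = 0x6A
  ',' = 0x2C → acc = 0x46
  '5' = 0x35 → acc = 0x73
  '0' = 0x30 → acc = 0x43
  '.' = 0x2E → acc = 0x6D
  '2' = 0x32 → acc = 0x5F
  '3' = 0x33 → acc = 0x6C
  ',' = 0x2C → acc = 0x40
  '2' = 0x32 → acc = 0x72
  '9' = 0x39 → acc = 0x4B
  '4' = 0x34 → acc = 0x7F
  '2' = 0x32 → acc = 0x4D
  '8' = 0x38 → acc = 0x75
Checksum = 0x75.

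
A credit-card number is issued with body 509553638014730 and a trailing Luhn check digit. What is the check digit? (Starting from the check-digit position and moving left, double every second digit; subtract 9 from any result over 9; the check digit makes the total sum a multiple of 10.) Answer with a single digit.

4

Partial digits right→left: 0 3 7 4 1 0 8 3 6 3 5 5 9 0 5
Double every second digit counting from the check-digit position (so the 1st, 3rd, 5th, ... of the partial from the right).
  doubled (with −9 where >9): 0 5 2 7 3 1 9 1 → sum 28
  kept as-is: 3 4 0 3 3 5 0 → sum 18
Total = 28 + 18 = 46.
Check digit = (10 − (46 mod 10)) mod 10 = 4.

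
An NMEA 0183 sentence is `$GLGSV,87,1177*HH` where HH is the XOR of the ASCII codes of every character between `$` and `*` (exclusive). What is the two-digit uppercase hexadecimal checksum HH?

46

XOR the ASCII codes of the payload characters:
  'G' = 0x47 → acc = 0x47
  'L' = 0x4C → acc = 0x0B
  'G' = 0x47 → acc = 0x4C
  'S' = 0x53 → acc = 0x1F
  'V' = 0x56 → acc = 0x49
  ',' = 0x2C → acc = 0x65
  '8' = 0x38 → acc = 0x5D
  '7' = 0x37 → acc = 0x6A
  ',' = 0x2C → acc = 0x46
  '1' = 0x31 → acc = 0x77
  '1' = 0x31 → acc = 0x46
  '7' = 0x37 → acc = 0x71
  '7' = 0x37 → acc = 0x46
Checksum = 0x46.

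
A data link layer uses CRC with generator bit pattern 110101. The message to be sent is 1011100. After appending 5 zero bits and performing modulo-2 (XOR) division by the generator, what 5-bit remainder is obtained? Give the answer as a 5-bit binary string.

Append 5 zeros: 101110000000. Divide by 110101 (XOR where the leading bit is 1):
  pos 0: 101110 XOR 110101 = 011011
  pos 1: 110110 XOR 110101 = 000011
  pos 5: 110000 XOR 110101 = 000101
Remainder (last 5 bits) = 01010. This is the CRC / FCS.

01010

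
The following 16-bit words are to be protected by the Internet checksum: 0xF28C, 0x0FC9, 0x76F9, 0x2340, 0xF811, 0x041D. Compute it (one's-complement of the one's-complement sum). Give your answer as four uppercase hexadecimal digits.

6741

One's-complement addition (fold any carry out of bit 15 back into bit 0):
  0xF28C + 0x0FC9 = 0x10255 → wrap carry → 0x0256
  0x0256 + 0x76F9 = 0x0794F
  0x794F + 0x2340 = 0x09C8F
  0x9C8F + 0xF811 = 0x194A0 → wrap carry → 0x94A1
  0x94A1 + 0x041D = 0x098BE
One's-complement sum = 0x98BE.
Checksum = ~0x98BE & 0xFFFF = 0x6741.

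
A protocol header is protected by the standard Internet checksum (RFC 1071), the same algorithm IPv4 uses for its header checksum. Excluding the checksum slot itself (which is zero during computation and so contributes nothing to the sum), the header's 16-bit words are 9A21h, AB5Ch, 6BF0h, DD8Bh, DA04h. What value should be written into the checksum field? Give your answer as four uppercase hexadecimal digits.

One's-complement addition (fold any carry out of bit 15 back into bit 0):
  0x9A21 + 0xAB5C = 0x1457D → wrap carry → 0x457E
  0x457E + 0x6BF0 = 0x0B16E
  0xB16E + 0xDD8B = 0x18EF9 → wrap carry → 0x8EFA
  0x8EFA + 0xDA04 = 0x168FE → wrap carry → 0x68FF
One's-complement sum = 0x68FF.
Checksum = ~0x68FF & 0xFFFF = 0x9700.

9700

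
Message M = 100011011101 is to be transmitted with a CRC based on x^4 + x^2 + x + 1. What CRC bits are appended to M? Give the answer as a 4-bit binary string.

0010

Append 4 zeros: 1000110111010000. Divide by 10111 (XOR where the leading bit is 1):
  pos 0: 10001 XOR 10111 = 00110
  pos 2: 11010 XOR 10111 = 01101
  pos 3: 11011 XOR 10111 = 01100
  pos 4: 11001 XOR 10111 = 01110
  pos 5: 11101 XOR 10111 = 01010
  pos 6: 10100 XOR 10111 = 00011
  pos 9: 11100 XOR 10111 = 01011
  pos 10: 10110 XOR 10111 = 00001
Remainder (last 4 bits) = 0010. This is the CRC / FCS.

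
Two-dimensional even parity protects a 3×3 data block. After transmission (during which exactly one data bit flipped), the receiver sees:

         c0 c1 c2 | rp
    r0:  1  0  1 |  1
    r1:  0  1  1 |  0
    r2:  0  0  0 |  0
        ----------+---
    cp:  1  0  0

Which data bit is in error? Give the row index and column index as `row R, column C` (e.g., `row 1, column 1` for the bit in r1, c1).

row 0, column 1

Recompute each row's even parity and compare to rp:
  r0: data parity 0, sent rp 1 → mismatch
  r1: data parity 0, sent rp 0 → ok
  r2: data parity 0, sent rp 0 → ok
Recompute each column's even parity and compare to cp:
  c0: data parity 1, sent cp 1 → ok
  c1: data parity 1, sent cp 0 → mismatch
  c2: data parity 0, sent cp 0 → ok
Exactly one row (r0) and one column (c1) fail → the flipped bit is at their intersection.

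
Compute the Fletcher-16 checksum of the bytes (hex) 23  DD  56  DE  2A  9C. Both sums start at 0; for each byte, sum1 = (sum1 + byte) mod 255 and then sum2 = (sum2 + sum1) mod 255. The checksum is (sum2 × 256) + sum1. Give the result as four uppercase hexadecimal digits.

Running sums (mod 255):
  after byte 0 (23): sum1=35, sum2=35
  after byte 1 (DD): sum1=1, sum2=36
  after byte 2 (56): sum1=87, sum2=123
  after byte 3 (DE): sum1=54, sum2=177
  after byte 4 (2A): sum1=96, sum2=18
  after byte 5 (9C): sum1=252, sum2=15
Checksum = sum2·256 + sum1 = 15·256 + 252 = 4092 = 0x0FFC.

0FFC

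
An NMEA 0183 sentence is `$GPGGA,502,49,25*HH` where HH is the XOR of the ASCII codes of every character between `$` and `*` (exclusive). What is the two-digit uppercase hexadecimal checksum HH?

XOR the ASCII codes of the payload characters:
  'G' = 0x47 → acc = 0x47
  'P' = 0x50 → acc = 0x17
  'G' = 0x47 → acc = 0x50
  'G' = 0x47 → acc = 0x17
  'A' = 0x41 → acc = 0x56
  ',' = 0x2C → acc = 0x7A
  '5' = 0x35 → acc = 0x4F
  '0' = 0x30 → acc = 0x7F
  '2' = 0x32 → acc = 0x4D
  ',' = 0x2C → acc = 0x61
  '4' = 0x34 → acc = 0x55
  '9' = 0x39 → acc = 0x6C
  ',' = 0x2C → acc = 0x40
  '2' = 0x32 → acc = 0x72
  '5' = 0x35 → acc = 0x47
Checksum = 0x47.

47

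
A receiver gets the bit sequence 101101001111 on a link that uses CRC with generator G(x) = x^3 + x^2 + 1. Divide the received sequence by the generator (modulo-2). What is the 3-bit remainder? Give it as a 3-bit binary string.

101

Modulo-2 division of 101101001111 by 1101:
  pos 0: 1011 XOR 1101 = 0110
  pos 1: 1100 XOR 1101 = 0001
  pos 4: 1100 XOR 1101 = 0001
  pos 7: 1111 XOR 1101 = 0010
Remainder = 101 (nonzero — an error is detected).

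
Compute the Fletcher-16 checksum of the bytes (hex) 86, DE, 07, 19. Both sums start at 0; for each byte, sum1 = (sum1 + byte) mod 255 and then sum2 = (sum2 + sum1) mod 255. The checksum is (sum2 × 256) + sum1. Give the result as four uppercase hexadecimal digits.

DD85

Running sums (mod 255):
  after byte 0 (86): sum1=134, sum2=134
  after byte 1 (DE): sum1=101, sum2=235
  after byte 2 (07): sum1=108, sum2=88
  after byte 3 (19): sum1=133, sum2=221
Checksum = sum2·256 + sum1 = 221·256 + 133 = 56709 = 0xDD85.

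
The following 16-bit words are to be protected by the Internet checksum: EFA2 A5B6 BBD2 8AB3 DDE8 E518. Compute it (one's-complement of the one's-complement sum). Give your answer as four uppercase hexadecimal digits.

611E

One's-complement addition (fold any carry out of bit 15 back into bit 0):
  0xEFA2 + 0xA5B6 = 0x19558 → wrap carry → 0x9559
  0x9559 + 0xBBD2 = 0x1512B → wrap carry → 0x512C
  0x512C + 0x8AB3 = 0x0DBDF
  0xDBDF + 0xDDE8 = 0x1B9C7 → wrap carry → 0xB9C8
  0xB9C8 + 0xE518 = 0x19EE0 → wrap carry → 0x9EE1
One's-complement sum = 0x9EE1.
Checksum = ~0x9EE1 & 0xFFFF = 0x611E.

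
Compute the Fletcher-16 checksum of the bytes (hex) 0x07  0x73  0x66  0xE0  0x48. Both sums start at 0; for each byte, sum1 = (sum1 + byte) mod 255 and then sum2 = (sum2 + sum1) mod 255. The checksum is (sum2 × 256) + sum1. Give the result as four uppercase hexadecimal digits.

Running sums (mod 255):
  after byte 0 (0x07): sum1=7, sum2=7
  after byte 1 (0x73): sum1=122, sum2=129
  after byte 2 (0x66): sum1=224, sum2=98
  after byte 3 (0xE0): sum1=193, sum2=36
  after byte 4 (0x48): sum1=10, sum2=46
Checksum = sum2·256 + sum1 = 46·256 + 10 = 11786 = 0x2E0A.

2E0A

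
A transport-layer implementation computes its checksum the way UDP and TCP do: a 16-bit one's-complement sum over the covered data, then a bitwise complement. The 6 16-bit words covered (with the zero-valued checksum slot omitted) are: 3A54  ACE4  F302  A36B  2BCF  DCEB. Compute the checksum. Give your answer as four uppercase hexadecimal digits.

799D

One's-complement addition (fold any carry out of bit 15 back into bit 0):
  0x3A54 + 0xACE4 = 0x0E738
  0xE738 + 0xF302 = 0x1DA3A → wrap carry → 0xDA3B
  0xDA3B + 0xA36B = 0x17DA6 → wrap carry → 0x7DA7
  0x7DA7 + 0x2BCF = 0x0A976
  0xA976 + 0xDCEB = 0x18661 → wrap carry → 0x8662
One's-complement sum = 0x8662.
Checksum = ~0x8662 & 0xFFFF = 0x799D.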